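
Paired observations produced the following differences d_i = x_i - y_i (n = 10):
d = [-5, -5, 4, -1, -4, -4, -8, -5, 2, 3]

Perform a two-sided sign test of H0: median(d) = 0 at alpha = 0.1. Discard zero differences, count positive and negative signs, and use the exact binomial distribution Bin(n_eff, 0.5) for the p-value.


Step 1: Discard zero differences. Original n = 10; n_eff = number of nonzero differences = 10.
Nonzero differences (with sign): -5, -5, +4, -1, -4, -4, -8, -5, +2, +3
Step 2: Count signs: positive = 3, negative = 7.
Step 3: Under H0: P(positive) = 0.5, so the number of positives S ~ Bin(10, 0.5).
Step 4: Two-sided exact p-value = sum of Bin(10,0.5) probabilities at or below the observed probability = 0.343750.
Step 5: alpha = 0.1. fail to reject H0.

n_eff = 10, pos = 3, neg = 7, p = 0.343750, fail to reject H0.


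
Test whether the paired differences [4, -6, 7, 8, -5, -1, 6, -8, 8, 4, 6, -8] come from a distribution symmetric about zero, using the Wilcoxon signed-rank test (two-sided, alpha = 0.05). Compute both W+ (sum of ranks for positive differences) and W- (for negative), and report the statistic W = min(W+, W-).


Step 1: Drop any zero differences (none here) and take |d_i|.
|d| = [4, 6, 7, 8, 5, 1, 6, 8, 8, 4, 6, 8]
Step 2: Midrank |d_i| (ties get averaged ranks).
ranks: |4|->2.5, |6|->6, |7|->8, |8|->10.5, |5|->4, |1|->1, |6|->6, |8|->10.5, |8|->10.5, |4|->2.5, |6|->6, |8|->10.5
Step 3: Attach original signs; sum ranks with positive sign and with negative sign.
W+ = 2.5 + 8 + 10.5 + 6 + 10.5 + 2.5 + 6 = 46
W- = 6 + 4 + 1 + 10.5 + 10.5 = 32
(Check: W+ + W- = 78 should equal n(n+1)/2 = 78.)
Step 4: Test statistic W = min(W+, W-) = 32.
Step 5: Ties in |d|, so use the tie-corrected normal approximation.
        E[W] = n(n+1)/4 = 12*13/4 = 39.
        Tie groups: |d|=4 (t=2), |d|=6 (t=3), |d|=8 (t=4); sum(t^3 - t) = 90.
        Var[W] = n(n+1)(2n+1)/24 - sum(t^3-t)/48 = 3900/24 - 90/48 = 160.625.
        z = (W - E[W]) / sqrt(Var[W]) = (32 - 39) / 12.6738 = -0.5523.
        Two-sided p = 2*Phi(z) = 0.580729.
Step 6: alpha = 0.05. fail to reject H0.

W+ = 46, W- = 32, W = min = 32, p = 0.580729, fail to reject H0.


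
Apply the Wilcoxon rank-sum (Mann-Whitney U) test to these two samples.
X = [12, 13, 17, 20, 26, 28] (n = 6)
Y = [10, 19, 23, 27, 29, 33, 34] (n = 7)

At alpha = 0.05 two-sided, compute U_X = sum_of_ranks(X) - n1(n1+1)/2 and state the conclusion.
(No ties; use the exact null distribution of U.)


Step 1: Combine and sort all 13 observations; assign midranks.
sorted (value, group): (10,Y), (12,X), (13,X), (17,X), (19,Y), (20,X), (23,Y), (26,X), (27,Y), (28,X), (29,Y), (33,Y), (34,Y)
ranks: 10->1, 12->2, 13->3, 17->4, 19->5, 20->6, 23->7, 26->8, 27->9, 28->10, 29->11, 33->12, 34->13
Step 2: Rank sum for X: R1 = 2 + 3 + 4 + 6 + 8 + 10 = 33.
Step 3: U_X = R1 - n1(n1+1)/2 = 33 - 6*7/2 = 33 - 21 = 12.
       U_Y = n1*n2 - U_X = 42 - 12 = 30.
Step 4: No ties, so the exact null distribution of U (based on enumerating the C(13,6) = 1716 equally likely rank assignments) gives the two-sided p-value.
Step 5: p-value = 0.234266; compare to alpha = 0.05. fail to reject H0.

U_X = 12, p = 0.234266, fail to reject H0 at alpha = 0.05.


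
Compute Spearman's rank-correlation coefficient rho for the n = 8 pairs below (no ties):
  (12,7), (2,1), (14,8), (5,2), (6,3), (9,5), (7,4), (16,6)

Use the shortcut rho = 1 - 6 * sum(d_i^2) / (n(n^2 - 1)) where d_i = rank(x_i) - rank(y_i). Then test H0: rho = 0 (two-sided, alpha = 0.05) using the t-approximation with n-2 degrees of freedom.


Step 1: Rank x and y separately (midranks; no ties here).
rank(x): 12->6, 2->1, 14->7, 5->2, 6->3, 9->5, 7->4, 16->8
rank(y): 7->7, 1->1, 8->8, 2->2, 3->3, 5->5, 4->4, 6->6
Step 2: d_i = R_x(i) - R_y(i); compute d_i^2.
  (6-7)^2=1, (1-1)^2=0, (7-8)^2=1, (2-2)^2=0, (3-3)^2=0, (5-5)^2=0, (4-4)^2=0, (8-6)^2=4
sum(d^2) = 6.
Step 3: rho = 1 - 6*6 / (8*(8^2 - 1)) = 1 - 36/504 = 0.928571.
Step 4: Under H0, t = rho * sqrt((n-2)/(1-rho^2)) = 6.1283 ~ t(6).
Step 5: Two-sided p-value from the t-distribution with 6 df = 0.000863.
Step 6: alpha = 0.05. reject H0.

rho = 0.9286, p = 0.000863, reject H0 at alpha = 0.05.


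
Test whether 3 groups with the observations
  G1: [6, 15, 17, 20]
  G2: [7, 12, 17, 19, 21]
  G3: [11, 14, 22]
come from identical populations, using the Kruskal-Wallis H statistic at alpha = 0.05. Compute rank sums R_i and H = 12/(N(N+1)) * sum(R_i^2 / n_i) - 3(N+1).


Step 1: Combine all N = 12 observations and assign midranks.
sorted (value, group, rank): (6,G1,1), (7,G2,2), (11,G3,3), (12,G2,4), (14,G3,5), (15,G1,6), (17,G1,7.5), (17,G2,7.5), (19,G2,9), (20,G1,10), (21,G2,11), (22,G3,12)
Step 2: Sum ranks within each group.
R_1 = 24.5 (n_1 = 4)
R_2 = 33.5 (n_2 = 5)
R_3 = 20 (n_3 = 3)
Step 3: H = 12/(N(N+1)) * sum(R_i^2/n_i) - 3(N+1)
     = 12/(12*13) * (24.5^2/4 + 33.5^2/5 + 20^2/3) - 3*13
     = 0.076923 * 507.846 - 39
     = 0.065064.
Step 4: Ties present; correction factor C = 1 - 6/(12^3 - 12) = 0.996503. Corrected H = 0.065064 / 0.996503 = 0.065292.
Step 5: Under H0, H ~ chi^2(2); p-value = 0.967881.
Step 6: alpha = 0.05. fail to reject H0.

H = 0.0653, df = 2, p = 0.967881, fail to reject H0.


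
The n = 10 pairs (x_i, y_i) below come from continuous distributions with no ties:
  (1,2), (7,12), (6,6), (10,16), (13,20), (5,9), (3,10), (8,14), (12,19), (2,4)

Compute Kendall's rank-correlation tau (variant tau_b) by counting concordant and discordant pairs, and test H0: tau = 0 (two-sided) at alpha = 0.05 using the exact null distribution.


Step 1: Enumerate the 45 unordered pairs (i,j) with i<j and classify each by sign(x_j-x_i) * sign(y_j-y_i).
  (1,2):dx=+6,dy=+10->C; (1,3):dx=+5,dy=+4->C; (1,4):dx=+9,dy=+14->C; (1,5):dx=+12,dy=+18->C
  (1,6):dx=+4,dy=+7->C; (1,7):dx=+2,dy=+8->C; (1,8):dx=+7,dy=+12->C; (1,9):dx=+11,dy=+17->C
  (1,10):dx=+1,dy=+2->C; (2,3):dx=-1,dy=-6->C; (2,4):dx=+3,dy=+4->C; (2,5):dx=+6,dy=+8->C
  (2,6):dx=-2,dy=-3->C; (2,7):dx=-4,dy=-2->C; (2,8):dx=+1,dy=+2->C; (2,9):dx=+5,dy=+7->C
  (2,10):dx=-5,dy=-8->C; (3,4):dx=+4,dy=+10->C; (3,5):dx=+7,dy=+14->C; (3,6):dx=-1,dy=+3->D
  (3,7):dx=-3,dy=+4->D; (3,8):dx=+2,dy=+8->C; (3,9):dx=+6,dy=+13->C; (3,10):dx=-4,dy=-2->C
  (4,5):dx=+3,dy=+4->C; (4,6):dx=-5,dy=-7->C; (4,7):dx=-7,dy=-6->C; (4,8):dx=-2,dy=-2->C
  (4,9):dx=+2,dy=+3->C; (4,10):dx=-8,dy=-12->C; (5,6):dx=-8,dy=-11->C; (5,7):dx=-10,dy=-10->C
  (5,8):dx=-5,dy=-6->C; (5,9):dx=-1,dy=-1->C; (5,10):dx=-11,dy=-16->C; (6,7):dx=-2,dy=+1->D
  (6,8):dx=+3,dy=+5->C; (6,9):dx=+7,dy=+10->C; (6,10):dx=-3,dy=-5->C; (7,8):dx=+5,dy=+4->C
  (7,9):dx=+9,dy=+9->C; (7,10):dx=-1,dy=-6->C; (8,9):dx=+4,dy=+5->C; (8,10):dx=-6,dy=-10->C
  (9,10):dx=-10,dy=-15->C
Step 2: C = 42, D = 3, total pairs = 45.
Step 3: tau = (C - D)/(n(n-1)/2) = (42 - 3)/45 = 0.866667.
Step 4: Exact two-sided p-value (enumerate n! = 3628800 permutations of y under H0): p = 0.000115.
Step 5: alpha = 0.05. reject H0.

tau_b = 0.8667 (C=42, D=3), p = 0.000115, reject H0.


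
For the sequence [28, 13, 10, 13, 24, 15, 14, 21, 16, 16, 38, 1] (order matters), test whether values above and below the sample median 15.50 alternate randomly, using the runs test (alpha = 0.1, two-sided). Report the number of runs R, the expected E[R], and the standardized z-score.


Step 1: Compute median = 15.50; label A = above, B = below.
Labels in order: ABBBABBAAAAB  (n_A = 6, n_B = 6)
Step 2: Count runs R = 6.
Step 3: Under H0 (random ordering), E[R] = 2*n_A*n_B/(n_A+n_B) + 1 = 2*6*6/12 + 1 = 7.0000.
        Var[R] = 2*n_A*n_B*(2*n_A*n_B - n_A - n_B) / ((n_A+n_B)^2 * (n_A+n_B-1)) = 4320/1584 = 2.7273.
        SD[R] = 1.6514.
Step 4: Continuity-corrected z = (R + 0.5 - E[R]) / SD[R] = (6 + 0.5 - 7.0000) / 1.6514 = -0.3028.
Step 5: Two-sided p-value via normal approximation = 2*(1 - Phi(|z|)) = 0.762069.
Step 6: alpha = 0.1. fail to reject H0.

R = 6, z = -0.3028, p = 0.762069, fail to reject H0.


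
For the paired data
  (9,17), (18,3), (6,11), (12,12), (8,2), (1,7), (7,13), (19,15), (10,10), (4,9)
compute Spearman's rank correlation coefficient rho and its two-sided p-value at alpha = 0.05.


Step 1: Rank x and y separately (midranks; no ties here).
rank(x): 9->6, 18->9, 6->3, 12->8, 8->5, 1->1, 7->4, 19->10, 10->7, 4->2
rank(y): 17->10, 3->2, 11->6, 12->7, 2->1, 7->3, 13->8, 15->9, 10->5, 9->4
Step 2: d_i = R_x(i) - R_y(i); compute d_i^2.
  (6-10)^2=16, (9-2)^2=49, (3-6)^2=9, (8-7)^2=1, (5-1)^2=16, (1-3)^2=4, (4-8)^2=16, (10-9)^2=1, (7-5)^2=4, (2-4)^2=4
sum(d^2) = 120.
Step 3: rho = 1 - 6*120 / (10*(10^2 - 1)) = 1 - 720/990 = 0.272727.
Step 4: Under H0, t = rho * sqrt((n-2)/(1-rho^2)) = 0.8018 ~ t(8).
Step 5: Two-sided p-value from the t-distribution with 8 df = 0.445838.
Step 6: alpha = 0.05. fail to reject H0.

rho = 0.2727, p = 0.445838, fail to reject H0 at alpha = 0.05.


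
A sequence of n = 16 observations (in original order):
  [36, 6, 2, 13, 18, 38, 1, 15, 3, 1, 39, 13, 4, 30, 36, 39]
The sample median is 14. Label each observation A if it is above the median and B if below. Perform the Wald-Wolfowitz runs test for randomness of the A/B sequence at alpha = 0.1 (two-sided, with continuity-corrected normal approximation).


Step 1: Compute median = 14; label A = above, B = below.
Labels in order: ABBBAABABBABBAAA  (n_A = 8, n_B = 8)
Step 2: Count runs R = 9.
Step 3: Under H0 (random ordering), E[R] = 2*n_A*n_B/(n_A+n_B) + 1 = 2*8*8/16 + 1 = 9.0000.
        Var[R] = 2*n_A*n_B*(2*n_A*n_B - n_A - n_B) / ((n_A+n_B)^2 * (n_A+n_B-1)) = 14336/3840 = 3.7333.
        SD[R] = 1.9322.
Step 4: R = E[R], so z = 0 with no continuity correction.
Step 5: Two-sided p-value via normal approximation = 2*(1 - Phi(|z|)) = 1.000000.
Step 6: alpha = 0.1. fail to reject H0.

R = 9, z = 0.0000, p = 1.000000, fail to reject H0.


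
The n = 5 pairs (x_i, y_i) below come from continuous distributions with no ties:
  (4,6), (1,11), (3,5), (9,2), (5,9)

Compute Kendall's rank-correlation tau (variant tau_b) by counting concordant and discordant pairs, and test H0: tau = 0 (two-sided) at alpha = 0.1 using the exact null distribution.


Step 1: Enumerate the 10 unordered pairs (i,j) with i<j and classify each by sign(x_j-x_i) * sign(y_j-y_i).
  (1,2):dx=-3,dy=+5->D; (1,3):dx=-1,dy=-1->C; (1,4):dx=+5,dy=-4->D; (1,5):dx=+1,dy=+3->C
  (2,3):dx=+2,dy=-6->D; (2,4):dx=+8,dy=-9->D; (2,5):dx=+4,dy=-2->D; (3,4):dx=+6,dy=-3->D
  (3,5):dx=+2,dy=+4->C; (4,5):dx=-4,dy=+7->D
Step 2: C = 3, D = 7, total pairs = 10.
Step 3: tau = (C - D)/(n(n-1)/2) = (3 - 7)/10 = -0.400000.
Step 4: Exact two-sided p-value (enumerate n! = 120 permutations of y under H0): p = 0.483333.
Step 5: alpha = 0.1. fail to reject H0.

tau_b = -0.4000 (C=3, D=7), p = 0.483333, fail to reject H0.


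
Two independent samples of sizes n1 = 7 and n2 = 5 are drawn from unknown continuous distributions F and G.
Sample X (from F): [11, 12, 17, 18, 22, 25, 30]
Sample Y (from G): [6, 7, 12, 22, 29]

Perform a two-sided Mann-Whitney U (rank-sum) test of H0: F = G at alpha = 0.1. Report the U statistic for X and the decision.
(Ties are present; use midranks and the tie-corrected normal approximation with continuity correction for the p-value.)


Step 1: Combine and sort all 12 observations; assign midranks.
sorted (value, group): (6,Y), (7,Y), (11,X), (12,X), (12,Y), (17,X), (18,X), (22,X), (22,Y), (25,X), (29,Y), (30,X)
ranks: 6->1, 7->2, 11->3, 12->4.5, 12->4.5, 17->6, 18->7, 22->8.5, 22->8.5, 25->10, 29->11, 30->12
Step 2: Rank sum for X: R1 = 3 + 4.5 + 6 + 7 + 8.5 + 10 + 12 = 51.
Step 3: U_X = R1 - n1(n1+1)/2 = 51 - 7*8/2 = 51 - 28 = 23.
       U_Y = n1*n2 - U_X = 35 - 23 = 12.
Step 4: Ties are present, so use the tie-corrected normal approximation (with continuity correction) for the p-value.
Step 5: p-value = 0.415157; compare to alpha = 0.1. fail to reject H0.

U_X = 23, p = 0.415157, fail to reject H0 at alpha = 0.1.


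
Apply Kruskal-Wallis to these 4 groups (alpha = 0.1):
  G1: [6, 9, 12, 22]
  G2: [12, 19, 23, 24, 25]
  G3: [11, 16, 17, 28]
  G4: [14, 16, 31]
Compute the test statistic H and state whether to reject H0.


Step 1: Combine all N = 16 observations and assign midranks.
sorted (value, group, rank): (6,G1,1), (9,G1,2), (11,G3,3), (12,G1,4.5), (12,G2,4.5), (14,G4,6), (16,G3,7.5), (16,G4,7.5), (17,G3,9), (19,G2,10), (22,G1,11), (23,G2,12), (24,G2,13), (25,G2,14), (28,G3,15), (31,G4,16)
Step 2: Sum ranks within each group.
R_1 = 18.5 (n_1 = 4)
R_2 = 53.5 (n_2 = 5)
R_3 = 34.5 (n_3 = 4)
R_4 = 29.5 (n_4 = 3)
Step 3: H = 12/(N(N+1)) * sum(R_i^2/n_i) - 3(N+1)
     = 12/(16*17) * (18.5^2/4 + 53.5^2/5 + 34.5^2/4 + 29.5^2/3) - 3*17
     = 0.044118 * 1245.66 - 51
     = 3.955515.
Step 4: Ties present; correction factor C = 1 - 12/(16^3 - 16) = 0.997059. Corrected H = 3.955515 / 0.997059 = 3.967183.
Step 5: Under H0, H ~ chi^2(3); p-value = 0.265030.
Step 6: alpha = 0.1. fail to reject H0.

H = 3.9672, df = 3, p = 0.265030, fail to reject H0.


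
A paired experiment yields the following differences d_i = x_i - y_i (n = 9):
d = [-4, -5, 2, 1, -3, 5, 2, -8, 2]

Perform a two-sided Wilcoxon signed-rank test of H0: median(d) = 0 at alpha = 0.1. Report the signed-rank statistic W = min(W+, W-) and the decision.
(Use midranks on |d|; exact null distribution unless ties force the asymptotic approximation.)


Step 1: Drop any zero differences (none here) and take |d_i|.
|d| = [4, 5, 2, 1, 3, 5, 2, 8, 2]
Step 2: Midrank |d_i| (ties get averaged ranks).
ranks: |4|->6, |5|->7.5, |2|->3, |1|->1, |3|->5, |5|->7.5, |2|->3, |8|->9, |2|->3
Step 3: Attach original signs; sum ranks with positive sign and with negative sign.
W+ = 3 + 1 + 7.5 + 3 + 3 = 17.5
W- = 6 + 7.5 + 5 + 9 = 27.5
(Check: W+ + W- = 45 should equal n(n+1)/2 = 45.)
Step 4: Test statistic W = min(W+, W-) = 17.5.
Step 5: Ties in |d|, so use the tie-corrected normal approximation.
        E[W] = n(n+1)/4 = 9*10/4 = 22.5.
        Tie groups: |d|=2 (t=3), |d|=5 (t=2); sum(t^3 - t) = 30.
        Var[W] = n(n+1)(2n+1)/24 - sum(t^3-t)/48 = 1710/24 - 30/48 = 70.625.
        z = (W - E[W]) / sqrt(Var[W]) = (17.5 - 22.5) / 8.4039 = -0.5950.
        Two-sided p = 2*Phi(z) = 0.551867.
Step 6: alpha = 0.1. fail to reject H0.

W+ = 17.5, W- = 27.5, W = min = 17.5, p = 0.551867, fail to reject H0.


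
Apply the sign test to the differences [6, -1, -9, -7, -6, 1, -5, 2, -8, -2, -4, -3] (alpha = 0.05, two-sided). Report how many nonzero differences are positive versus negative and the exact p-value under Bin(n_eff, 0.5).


Step 1: Discard zero differences. Original n = 12; n_eff = number of nonzero differences = 12.
Nonzero differences (with sign): +6, -1, -9, -7, -6, +1, -5, +2, -8, -2, -4, -3
Step 2: Count signs: positive = 3, negative = 9.
Step 3: Under H0: P(positive) = 0.5, so the number of positives S ~ Bin(12, 0.5).
Step 4: Two-sided exact p-value = sum of Bin(12,0.5) probabilities at or below the observed probability = 0.145996.
Step 5: alpha = 0.05. fail to reject H0.

n_eff = 12, pos = 3, neg = 9, p = 0.145996, fail to reject H0.


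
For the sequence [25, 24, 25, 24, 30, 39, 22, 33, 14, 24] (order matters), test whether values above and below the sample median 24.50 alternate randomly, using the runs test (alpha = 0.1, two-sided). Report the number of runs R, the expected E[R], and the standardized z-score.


Step 1: Compute median = 24.50; label A = above, B = below.
Labels in order: ABABAABABB  (n_A = 5, n_B = 5)
Step 2: Count runs R = 8.
Step 3: Under H0 (random ordering), E[R] = 2*n_A*n_B/(n_A+n_B) + 1 = 2*5*5/10 + 1 = 6.0000.
        Var[R] = 2*n_A*n_B*(2*n_A*n_B - n_A - n_B) / ((n_A+n_B)^2 * (n_A+n_B-1)) = 2000/900 = 2.2222.
        SD[R] = 1.4907.
Step 4: Continuity-corrected z = (R - 0.5 - E[R]) / SD[R] = (8 - 0.5 - 6.0000) / 1.4907 = 1.0062.
Step 5: Two-sided p-value via normal approximation = 2*(1 - Phi(|z|)) = 0.314305.
Step 6: alpha = 0.1. fail to reject H0.

R = 8, z = 1.0062, p = 0.314305, fail to reject H0.


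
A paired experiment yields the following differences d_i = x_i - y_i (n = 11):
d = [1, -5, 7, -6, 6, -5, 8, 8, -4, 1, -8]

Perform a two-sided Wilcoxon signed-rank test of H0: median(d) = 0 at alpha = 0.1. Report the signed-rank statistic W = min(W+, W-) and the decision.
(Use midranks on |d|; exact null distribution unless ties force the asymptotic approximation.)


Step 1: Drop any zero differences (none here) and take |d_i|.
|d| = [1, 5, 7, 6, 6, 5, 8, 8, 4, 1, 8]
Step 2: Midrank |d_i| (ties get averaged ranks).
ranks: |1|->1.5, |5|->4.5, |7|->8, |6|->6.5, |6|->6.5, |5|->4.5, |8|->10, |8|->10, |4|->3, |1|->1.5, |8|->10
Step 3: Attach original signs; sum ranks with positive sign and with negative sign.
W+ = 1.5 + 8 + 6.5 + 10 + 10 + 1.5 = 37.5
W- = 4.5 + 6.5 + 4.5 + 3 + 10 = 28.5
(Check: W+ + W- = 66 should equal n(n+1)/2 = 66.)
Step 4: Test statistic W = min(W+, W-) = 28.5.
Step 5: Ties in |d|, so use the tie-corrected normal approximation.
        E[W] = n(n+1)/4 = 11*12/4 = 33.
        Tie groups: |d|=1 (t=2), |d|=5 (t=2), |d|=6 (t=2), |d|=8 (t=3); sum(t^3 - t) = 42.
        Var[W] = n(n+1)(2n+1)/24 - sum(t^3-t)/48 = 3036/24 - 42/48 = 125.625.
        z = (W - E[W]) / sqrt(Var[W]) = (28.5 - 33) / 11.2083 = -0.4015.
        Two-sided p = 2*Phi(z) = 0.688060.
Step 6: alpha = 0.1. fail to reject H0.

W+ = 37.5, W- = 28.5, W = min = 28.5, p = 0.688060, fail to reject H0.


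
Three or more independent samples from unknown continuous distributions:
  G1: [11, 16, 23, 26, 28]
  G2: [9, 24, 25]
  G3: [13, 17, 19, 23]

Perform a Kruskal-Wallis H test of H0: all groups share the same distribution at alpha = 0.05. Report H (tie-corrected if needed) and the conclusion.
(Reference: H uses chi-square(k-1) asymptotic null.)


Step 1: Combine all N = 12 observations and assign midranks.
sorted (value, group, rank): (9,G2,1), (11,G1,2), (13,G3,3), (16,G1,4), (17,G3,5), (19,G3,6), (23,G1,7.5), (23,G3,7.5), (24,G2,9), (25,G2,10), (26,G1,11), (28,G1,12)
Step 2: Sum ranks within each group.
R_1 = 36.5 (n_1 = 5)
R_2 = 20 (n_2 = 3)
R_3 = 21.5 (n_3 = 4)
Step 3: H = 12/(N(N+1)) * sum(R_i^2/n_i) - 3(N+1)
     = 12/(12*13) * (36.5^2/5 + 20^2/3 + 21.5^2/4) - 3*13
     = 0.076923 * 515.346 - 39
     = 0.641987.
Step 4: Ties present; correction factor C = 1 - 6/(12^3 - 12) = 0.996503. Corrected H = 0.641987 / 0.996503 = 0.644240.
Step 5: Under H0, H ~ chi^2(2); p-value = 0.724611.
Step 6: alpha = 0.05. fail to reject H0.

H = 0.6442, df = 2, p = 0.724611, fail to reject H0.


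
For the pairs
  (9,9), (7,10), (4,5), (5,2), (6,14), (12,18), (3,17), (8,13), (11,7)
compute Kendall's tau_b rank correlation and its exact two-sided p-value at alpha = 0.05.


Step 1: Enumerate the 36 unordered pairs (i,j) with i<j and classify each by sign(x_j-x_i) * sign(y_j-y_i).
  (1,2):dx=-2,dy=+1->D; (1,3):dx=-5,dy=-4->C; (1,4):dx=-4,dy=-7->C; (1,5):dx=-3,dy=+5->D
  (1,6):dx=+3,dy=+9->C; (1,7):dx=-6,dy=+8->D; (1,8):dx=-1,dy=+4->D; (1,9):dx=+2,dy=-2->D
  (2,3):dx=-3,dy=-5->C; (2,4):dx=-2,dy=-8->C; (2,5):dx=-1,dy=+4->D; (2,6):dx=+5,dy=+8->C
  (2,7):dx=-4,dy=+7->D; (2,8):dx=+1,dy=+3->C; (2,9):dx=+4,dy=-3->D; (3,4):dx=+1,dy=-3->D
  (3,5):dx=+2,dy=+9->C; (3,6):dx=+8,dy=+13->C; (3,7):dx=-1,dy=+12->D; (3,8):dx=+4,dy=+8->C
  (3,9):dx=+7,dy=+2->C; (4,5):dx=+1,dy=+12->C; (4,6):dx=+7,dy=+16->C; (4,7):dx=-2,dy=+15->D
  (4,8):dx=+3,dy=+11->C; (4,9):dx=+6,dy=+5->C; (5,6):dx=+6,dy=+4->C; (5,7):dx=-3,dy=+3->D
  (5,8):dx=+2,dy=-1->D; (5,9):dx=+5,dy=-7->D; (6,7):dx=-9,dy=-1->C; (6,8):dx=-4,dy=-5->C
  (6,9):dx=-1,dy=-11->C; (7,8):dx=+5,dy=-4->D; (7,9):dx=+8,dy=-10->D; (8,9):dx=+3,dy=-6->D
Step 2: C = 19, D = 17, total pairs = 36.
Step 3: tau = (C - D)/(n(n-1)/2) = (19 - 17)/36 = 0.055556.
Step 4: Exact two-sided p-value (enumerate n! = 362880 permutations of y under H0): p = 0.919455.
Step 5: alpha = 0.05. fail to reject H0.

tau_b = 0.0556 (C=19, D=17), p = 0.919455, fail to reject H0.


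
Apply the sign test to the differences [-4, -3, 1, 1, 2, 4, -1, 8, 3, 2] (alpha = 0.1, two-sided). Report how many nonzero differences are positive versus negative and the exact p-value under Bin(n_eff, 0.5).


Step 1: Discard zero differences. Original n = 10; n_eff = number of nonzero differences = 10.
Nonzero differences (with sign): -4, -3, +1, +1, +2, +4, -1, +8, +3, +2
Step 2: Count signs: positive = 7, negative = 3.
Step 3: Under H0: P(positive) = 0.5, so the number of positives S ~ Bin(10, 0.5).
Step 4: Two-sided exact p-value = sum of Bin(10,0.5) probabilities at or below the observed probability = 0.343750.
Step 5: alpha = 0.1. fail to reject H0.

n_eff = 10, pos = 7, neg = 3, p = 0.343750, fail to reject H0.


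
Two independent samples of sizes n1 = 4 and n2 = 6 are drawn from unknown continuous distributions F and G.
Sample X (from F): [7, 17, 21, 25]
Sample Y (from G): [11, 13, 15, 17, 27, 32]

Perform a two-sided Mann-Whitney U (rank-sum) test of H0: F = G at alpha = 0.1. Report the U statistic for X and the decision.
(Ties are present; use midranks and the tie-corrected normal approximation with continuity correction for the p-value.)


Step 1: Combine and sort all 10 observations; assign midranks.
sorted (value, group): (7,X), (11,Y), (13,Y), (15,Y), (17,X), (17,Y), (21,X), (25,X), (27,Y), (32,Y)
ranks: 7->1, 11->2, 13->3, 15->4, 17->5.5, 17->5.5, 21->7, 25->8, 27->9, 32->10
Step 2: Rank sum for X: R1 = 1 + 5.5 + 7 + 8 = 21.5.
Step 3: U_X = R1 - n1(n1+1)/2 = 21.5 - 4*5/2 = 21.5 - 10 = 11.5.
       U_Y = n1*n2 - U_X = 24 - 11.5 = 12.5.
Step 4: Ties are present, so use the tie-corrected normal approximation (with continuity correction) for the p-value.
Step 5: p-value = 1.000000; compare to alpha = 0.1. fail to reject H0.

U_X = 11.5, p = 1.000000, fail to reject H0 at alpha = 0.1.


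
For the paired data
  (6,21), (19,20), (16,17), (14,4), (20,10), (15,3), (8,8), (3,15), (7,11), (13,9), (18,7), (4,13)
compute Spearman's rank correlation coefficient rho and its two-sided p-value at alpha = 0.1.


Step 1: Rank x and y separately (midranks; no ties here).
rank(x): 6->3, 19->11, 16->9, 14->7, 20->12, 15->8, 8->5, 3->1, 7->4, 13->6, 18->10, 4->2
rank(y): 21->12, 20->11, 17->10, 4->2, 10->6, 3->1, 8->4, 15->9, 11->7, 9->5, 7->3, 13->8
Step 2: d_i = R_x(i) - R_y(i); compute d_i^2.
  (3-12)^2=81, (11-11)^2=0, (9-10)^2=1, (7-2)^2=25, (12-6)^2=36, (8-1)^2=49, (5-4)^2=1, (1-9)^2=64, (4-7)^2=9, (6-5)^2=1, (10-3)^2=49, (2-8)^2=36
sum(d^2) = 352.
Step 3: rho = 1 - 6*352 / (12*(12^2 - 1)) = 1 - 2112/1716 = -0.230769.
Step 4: Under H0, t = rho * sqrt((n-2)/(1-rho^2)) = -0.7500 ~ t(10).
Step 5: Two-sided p-value from the t-distribution with 10 df = 0.470532.
Step 6: alpha = 0.1. fail to reject H0.

rho = -0.2308, p = 0.470532, fail to reject H0 at alpha = 0.1.


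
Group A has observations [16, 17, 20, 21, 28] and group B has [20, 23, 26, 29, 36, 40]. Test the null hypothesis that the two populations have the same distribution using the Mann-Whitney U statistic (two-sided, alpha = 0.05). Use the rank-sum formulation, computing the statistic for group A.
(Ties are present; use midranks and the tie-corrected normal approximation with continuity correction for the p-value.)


Step 1: Combine and sort all 11 observations; assign midranks.
sorted (value, group): (16,X), (17,X), (20,X), (20,Y), (21,X), (23,Y), (26,Y), (28,X), (29,Y), (36,Y), (40,Y)
ranks: 16->1, 17->2, 20->3.5, 20->3.5, 21->5, 23->6, 26->7, 28->8, 29->9, 36->10, 40->11
Step 2: Rank sum for X: R1 = 1 + 2 + 3.5 + 5 + 8 = 19.5.
Step 3: U_X = R1 - n1(n1+1)/2 = 19.5 - 5*6/2 = 19.5 - 15 = 4.5.
       U_Y = n1*n2 - U_X = 30 - 4.5 = 25.5.
Step 4: Ties are present, so use the tie-corrected normal approximation (with continuity correction) for the p-value.
Step 5: p-value = 0.067264; compare to alpha = 0.05. fail to reject H0.

U_X = 4.5, p = 0.067264, fail to reject H0 at alpha = 0.05.


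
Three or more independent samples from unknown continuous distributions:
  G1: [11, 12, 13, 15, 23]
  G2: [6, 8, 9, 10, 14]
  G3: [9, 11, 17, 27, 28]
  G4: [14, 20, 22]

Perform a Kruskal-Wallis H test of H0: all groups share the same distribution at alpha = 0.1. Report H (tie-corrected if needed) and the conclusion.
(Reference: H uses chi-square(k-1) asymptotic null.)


Step 1: Combine all N = 18 observations and assign midranks.
sorted (value, group, rank): (6,G2,1), (8,G2,2), (9,G2,3.5), (9,G3,3.5), (10,G2,5), (11,G1,6.5), (11,G3,6.5), (12,G1,8), (13,G1,9), (14,G2,10.5), (14,G4,10.5), (15,G1,12), (17,G3,13), (20,G4,14), (22,G4,15), (23,G1,16), (27,G3,17), (28,G3,18)
Step 2: Sum ranks within each group.
R_1 = 51.5 (n_1 = 5)
R_2 = 22 (n_2 = 5)
R_3 = 58 (n_3 = 5)
R_4 = 39.5 (n_4 = 3)
Step 3: H = 12/(N(N+1)) * sum(R_i^2/n_i) - 3(N+1)
     = 12/(18*19) * (51.5^2/5 + 22^2/5 + 58^2/5 + 39.5^2/3) - 3*19
     = 0.035088 * 1820.13 - 57
     = 6.864327.
Step 4: Ties present; correction factor C = 1 - 18/(18^3 - 18) = 0.996904. Corrected H = 6.864327 / 0.996904 = 6.885645.
Step 5: Under H0, H ~ chi^2(3); p-value = 0.075633.
Step 6: alpha = 0.1. reject H0.

H = 6.8856, df = 3, p = 0.075633, reject H0.


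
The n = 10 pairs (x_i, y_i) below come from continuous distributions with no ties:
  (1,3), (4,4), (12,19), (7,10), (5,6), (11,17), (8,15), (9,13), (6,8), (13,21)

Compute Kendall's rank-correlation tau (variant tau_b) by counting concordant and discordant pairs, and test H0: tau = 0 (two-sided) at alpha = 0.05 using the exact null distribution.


Step 1: Enumerate the 45 unordered pairs (i,j) with i<j and classify each by sign(x_j-x_i) * sign(y_j-y_i).
  (1,2):dx=+3,dy=+1->C; (1,3):dx=+11,dy=+16->C; (1,4):dx=+6,dy=+7->C; (1,5):dx=+4,dy=+3->C
  (1,6):dx=+10,dy=+14->C; (1,7):dx=+7,dy=+12->C; (1,8):dx=+8,dy=+10->C; (1,9):dx=+5,dy=+5->C
  (1,10):dx=+12,dy=+18->C; (2,3):dx=+8,dy=+15->C; (2,4):dx=+3,dy=+6->C; (2,5):dx=+1,dy=+2->C
  (2,6):dx=+7,dy=+13->C; (2,7):dx=+4,dy=+11->C; (2,8):dx=+5,dy=+9->C; (2,9):dx=+2,dy=+4->C
  (2,10):dx=+9,dy=+17->C; (3,4):dx=-5,dy=-9->C; (3,5):dx=-7,dy=-13->C; (3,6):dx=-1,dy=-2->C
  (3,7):dx=-4,dy=-4->C; (3,8):dx=-3,dy=-6->C; (3,9):dx=-6,dy=-11->C; (3,10):dx=+1,dy=+2->C
  (4,5):dx=-2,dy=-4->C; (4,6):dx=+4,dy=+7->C; (4,7):dx=+1,dy=+5->C; (4,8):dx=+2,dy=+3->C
  (4,9):dx=-1,dy=-2->C; (4,10):dx=+6,dy=+11->C; (5,6):dx=+6,dy=+11->C; (5,7):dx=+3,dy=+9->C
  (5,8):dx=+4,dy=+7->C; (5,9):dx=+1,dy=+2->C; (5,10):dx=+8,dy=+15->C; (6,7):dx=-3,dy=-2->C
  (6,8):dx=-2,dy=-4->C; (6,9):dx=-5,dy=-9->C; (6,10):dx=+2,dy=+4->C; (7,8):dx=+1,dy=-2->D
  (7,9):dx=-2,dy=-7->C; (7,10):dx=+5,dy=+6->C; (8,9):dx=-3,dy=-5->C; (8,10):dx=+4,dy=+8->C
  (9,10):dx=+7,dy=+13->C
Step 2: C = 44, D = 1, total pairs = 45.
Step 3: tau = (C - D)/(n(n-1)/2) = (44 - 1)/45 = 0.955556.
Step 4: Exact two-sided p-value (enumerate n! = 3628800 permutations of y under H0): p = 0.000006.
Step 5: alpha = 0.05. reject H0.

tau_b = 0.9556 (C=44, D=1), p = 0.000006, reject H0.


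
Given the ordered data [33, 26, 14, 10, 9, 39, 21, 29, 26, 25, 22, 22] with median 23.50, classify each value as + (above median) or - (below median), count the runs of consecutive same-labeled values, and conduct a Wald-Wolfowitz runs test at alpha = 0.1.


Step 1: Compute median = 23.50; label A = above, B = below.
Labels in order: AABBBABAAABB  (n_A = 6, n_B = 6)
Step 2: Count runs R = 6.
Step 3: Under H0 (random ordering), E[R] = 2*n_A*n_B/(n_A+n_B) + 1 = 2*6*6/12 + 1 = 7.0000.
        Var[R] = 2*n_A*n_B*(2*n_A*n_B - n_A - n_B) / ((n_A+n_B)^2 * (n_A+n_B-1)) = 4320/1584 = 2.7273.
        SD[R] = 1.6514.
Step 4: Continuity-corrected z = (R + 0.5 - E[R]) / SD[R] = (6 + 0.5 - 7.0000) / 1.6514 = -0.3028.
Step 5: Two-sided p-value via normal approximation = 2*(1 - Phi(|z|)) = 0.762069.
Step 6: alpha = 0.1. fail to reject H0.

R = 6, z = -0.3028, p = 0.762069, fail to reject H0.


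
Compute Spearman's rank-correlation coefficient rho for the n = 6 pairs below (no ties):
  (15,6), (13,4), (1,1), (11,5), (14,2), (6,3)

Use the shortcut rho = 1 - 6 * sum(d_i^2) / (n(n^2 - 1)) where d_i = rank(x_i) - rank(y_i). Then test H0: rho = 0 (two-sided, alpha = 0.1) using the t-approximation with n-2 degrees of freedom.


Step 1: Rank x and y separately (midranks; no ties here).
rank(x): 15->6, 13->4, 1->1, 11->3, 14->5, 6->2
rank(y): 6->6, 4->4, 1->1, 5->5, 2->2, 3->3
Step 2: d_i = R_x(i) - R_y(i); compute d_i^2.
  (6-6)^2=0, (4-4)^2=0, (1-1)^2=0, (3-5)^2=4, (5-2)^2=9, (2-3)^2=1
sum(d^2) = 14.
Step 3: rho = 1 - 6*14 / (6*(6^2 - 1)) = 1 - 84/210 = 0.600000.
Step 4: Under H0, t = rho * sqrt((n-2)/(1-rho^2)) = 1.5000 ~ t(4).
Step 5: Two-sided p-value from the t-distribution with 4 df = 0.208000.
Step 6: alpha = 0.1. fail to reject H0.

rho = 0.6000, p = 0.208000, fail to reject H0 at alpha = 0.1.


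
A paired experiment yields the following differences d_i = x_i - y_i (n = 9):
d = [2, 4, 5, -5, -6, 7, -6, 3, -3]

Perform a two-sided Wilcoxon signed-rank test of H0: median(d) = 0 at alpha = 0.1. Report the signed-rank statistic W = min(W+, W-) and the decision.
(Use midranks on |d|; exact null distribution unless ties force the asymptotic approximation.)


Step 1: Drop any zero differences (none here) and take |d_i|.
|d| = [2, 4, 5, 5, 6, 7, 6, 3, 3]
Step 2: Midrank |d_i| (ties get averaged ranks).
ranks: |2|->1, |4|->4, |5|->5.5, |5|->5.5, |6|->7.5, |7|->9, |6|->7.5, |3|->2.5, |3|->2.5
Step 3: Attach original signs; sum ranks with positive sign and with negative sign.
W+ = 1 + 4 + 5.5 + 9 + 2.5 = 22
W- = 5.5 + 7.5 + 7.5 + 2.5 = 23
(Check: W+ + W- = 45 should equal n(n+1)/2 = 45.)
Step 4: Test statistic W = min(W+, W-) = 22.
Step 5: Ties in |d|, so use the tie-corrected normal approximation.
        E[W] = n(n+1)/4 = 9*10/4 = 22.5.
        Tie groups: |d|=3 (t=2), |d|=5 (t=2), |d|=6 (t=2); sum(t^3 - t) = 18.
        Var[W] = n(n+1)(2n+1)/24 - sum(t^3-t)/48 = 1710/24 - 18/48 = 70.875.
        z = (W - E[W]) / sqrt(Var[W]) = (22 - 22.5) / 8.4187 = -0.0594.
        Two-sided p = 2*Phi(z) = 0.952640.
Step 6: alpha = 0.1. fail to reject H0.

W+ = 22, W- = 23, W = min = 22, p = 0.952640, fail to reject H0.


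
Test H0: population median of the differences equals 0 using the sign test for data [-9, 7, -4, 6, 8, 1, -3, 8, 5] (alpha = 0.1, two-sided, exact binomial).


Step 1: Discard zero differences. Original n = 9; n_eff = number of nonzero differences = 9.
Nonzero differences (with sign): -9, +7, -4, +6, +8, +1, -3, +8, +5
Step 2: Count signs: positive = 6, negative = 3.
Step 3: Under H0: P(positive) = 0.5, so the number of positives S ~ Bin(9, 0.5).
Step 4: Two-sided exact p-value = sum of Bin(9,0.5) probabilities at or below the observed probability = 0.507812.
Step 5: alpha = 0.1. fail to reject H0.

n_eff = 9, pos = 6, neg = 3, p = 0.507812, fail to reject H0.


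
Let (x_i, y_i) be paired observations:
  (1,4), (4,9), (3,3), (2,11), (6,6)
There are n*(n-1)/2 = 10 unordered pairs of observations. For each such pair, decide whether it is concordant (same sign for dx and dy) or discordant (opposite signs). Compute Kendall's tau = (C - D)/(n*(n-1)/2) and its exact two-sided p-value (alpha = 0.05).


Step 1: Enumerate the 10 unordered pairs (i,j) with i<j and classify each by sign(x_j-x_i) * sign(y_j-y_i).
  (1,2):dx=+3,dy=+5->C; (1,3):dx=+2,dy=-1->D; (1,4):dx=+1,dy=+7->C; (1,5):dx=+5,dy=+2->C
  (2,3):dx=-1,dy=-6->C; (2,4):dx=-2,dy=+2->D; (2,5):dx=+2,dy=-3->D; (3,4):dx=-1,dy=+8->D
  (3,5):dx=+3,dy=+3->C; (4,5):dx=+4,dy=-5->D
Step 2: C = 5, D = 5, total pairs = 10.
Step 3: tau = (C - D)/(n(n-1)/2) = (5 - 5)/10 = 0.000000.
Step 4: Exact two-sided p-value (enumerate n! = 120 permutations of y under H0): p = 1.000000.
Step 5: alpha = 0.05. fail to reject H0.

tau_b = 0.0000 (C=5, D=5), p = 1.000000, fail to reject H0.


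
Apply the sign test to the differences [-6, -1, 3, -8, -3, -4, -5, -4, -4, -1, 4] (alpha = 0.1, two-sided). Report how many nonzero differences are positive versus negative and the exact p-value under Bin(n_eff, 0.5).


Step 1: Discard zero differences. Original n = 11; n_eff = number of nonzero differences = 11.
Nonzero differences (with sign): -6, -1, +3, -8, -3, -4, -5, -4, -4, -1, +4
Step 2: Count signs: positive = 2, negative = 9.
Step 3: Under H0: P(positive) = 0.5, so the number of positives S ~ Bin(11, 0.5).
Step 4: Two-sided exact p-value = sum of Bin(11,0.5) probabilities at or below the observed probability = 0.065430.
Step 5: alpha = 0.1. reject H0.

n_eff = 11, pos = 2, neg = 9, p = 0.065430, reject H0.


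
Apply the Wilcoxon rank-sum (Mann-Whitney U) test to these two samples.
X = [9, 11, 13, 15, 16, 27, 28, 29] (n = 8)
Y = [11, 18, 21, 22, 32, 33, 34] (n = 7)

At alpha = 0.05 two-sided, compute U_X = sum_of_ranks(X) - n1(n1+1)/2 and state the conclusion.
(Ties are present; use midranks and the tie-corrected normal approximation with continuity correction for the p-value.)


Step 1: Combine and sort all 15 observations; assign midranks.
sorted (value, group): (9,X), (11,X), (11,Y), (13,X), (15,X), (16,X), (18,Y), (21,Y), (22,Y), (27,X), (28,X), (29,X), (32,Y), (33,Y), (34,Y)
ranks: 9->1, 11->2.5, 11->2.5, 13->4, 15->5, 16->6, 18->7, 21->8, 22->9, 27->10, 28->11, 29->12, 32->13, 33->14, 34->15
Step 2: Rank sum for X: R1 = 1 + 2.5 + 4 + 5 + 6 + 10 + 11 + 12 = 51.5.
Step 3: U_X = R1 - n1(n1+1)/2 = 51.5 - 8*9/2 = 51.5 - 36 = 15.5.
       U_Y = n1*n2 - U_X = 56 - 15.5 = 40.5.
Step 4: Ties are present, so use the tie-corrected normal approximation (with continuity correction) for the p-value.
Step 5: p-value = 0.164537; compare to alpha = 0.05. fail to reject H0.

U_X = 15.5, p = 0.164537, fail to reject H0 at alpha = 0.05.


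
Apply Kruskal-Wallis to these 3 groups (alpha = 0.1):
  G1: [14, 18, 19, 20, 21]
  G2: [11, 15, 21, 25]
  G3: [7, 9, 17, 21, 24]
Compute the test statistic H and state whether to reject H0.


Step 1: Combine all N = 14 observations and assign midranks.
sorted (value, group, rank): (7,G3,1), (9,G3,2), (11,G2,3), (14,G1,4), (15,G2,5), (17,G3,6), (18,G1,7), (19,G1,8), (20,G1,9), (21,G1,11), (21,G2,11), (21,G3,11), (24,G3,13), (25,G2,14)
Step 2: Sum ranks within each group.
R_1 = 39 (n_1 = 5)
R_2 = 33 (n_2 = 4)
R_3 = 33 (n_3 = 5)
Step 3: H = 12/(N(N+1)) * sum(R_i^2/n_i) - 3(N+1)
     = 12/(14*15) * (39^2/5 + 33^2/4 + 33^2/5) - 3*15
     = 0.057143 * 794.25 - 45
     = 0.385714.
Step 4: Ties present; correction factor C = 1 - 24/(14^3 - 14) = 0.991209. Corrected H = 0.385714 / 0.991209 = 0.389135.
Step 5: Under H0, H ~ chi^2(2); p-value = 0.823191.
Step 6: alpha = 0.1. fail to reject H0.

H = 0.3891, df = 2, p = 0.823191, fail to reject H0.


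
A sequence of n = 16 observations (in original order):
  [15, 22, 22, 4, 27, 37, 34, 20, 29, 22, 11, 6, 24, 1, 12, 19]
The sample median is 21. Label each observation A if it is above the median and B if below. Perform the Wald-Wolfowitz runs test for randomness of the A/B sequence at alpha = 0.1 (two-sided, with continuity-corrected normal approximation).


Step 1: Compute median = 21; label A = above, B = below.
Labels in order: BAABAAABAABBABBB  (n_A = 8, n_B = 8)
Step 2: Count runs R = 9.
Step 3: Under H0 (random ordering), E[R] = 2*n_A*n_B/(n_A+n_B) + 1 = 2*8*8/16 + 1 = 9.0000.
        Var[R] = 2*n_A*n_B*(2*n_A*n_B - n_A - n_B) / ((n_A+n_B)^2 * (n_A+n_B-1)) = 14336/3840 = 3.7333.
        SD[R] = 1.9322.
Step 4: R = E[R], so z = 0 with no continuity correction.
Step 5: Two-sided p-value via normal approximation = 2*(1 - Phi(|z|)) = 1.000000.
Step 6: alpha = 0.1. fail to reject H0.

R = 9, z = 0.0000, p = 1.000000, fail to reject H0.


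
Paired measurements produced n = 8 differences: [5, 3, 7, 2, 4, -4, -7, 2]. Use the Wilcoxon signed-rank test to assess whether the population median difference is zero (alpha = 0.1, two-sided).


Step 1: Drop any zero differences (none here) and take |d_i|.
|d| = [5, 3, 7, 2, 4, 4, 7, 2]
Step 2: Midrank |d_i| (ties get averaged ranks).
ranks: |5|->6, |3|->3, |7|->7.5, |2|->1.5, |4|->4.5, |4|->4.5, |7|->7.5, |2|->1.5
Step 3: Attach original signs; sum ranks with positive sign and with negative sign.
W+ = 6 + 3 + 7.5 + 1.5 + 4.5 + 1.5 = 24
W- = 4.5 + 7.5 = 12
(Check: W+ + W- = 36 should equal n(n+1)/2 = 36.)
Step 4: Test statistic W = min(W+, W-) = 12.
Step 5: Ties in |d|, so use the tie-corrected normal approximation.
        E[W] = n(n+1)/4 = 8*9/4 = 18.
        Tie groups: |d|=2 (t=2), |d|=4 (t=2), |d|=7 (t=2); sum(t^3 - t) = 18.
        Var[W] = n(n+1)(2n+1)/24 - sum(t^3-t)/48 = 1224/24 - 18/48 = 50.625.
        z = (W - E[W]) / sqrt(Var[W]) = (12 - 18) / 7.1151 = -0.8433.
        Two-sided p = 2*Phi(z) = 0.399075.
Step 6: alpha = 0.1. fail to reject H0.

W+ = 24, W- = 12, W = min = 12, p = 0.399075, fail to reject H0.


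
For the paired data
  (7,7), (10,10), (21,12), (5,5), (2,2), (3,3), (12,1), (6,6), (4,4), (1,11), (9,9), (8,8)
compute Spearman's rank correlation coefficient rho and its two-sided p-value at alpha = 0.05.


Step 1: Rank x and y separately (midranks; no ties here).
rank(x): 7->7, 10->10, 21->12, 5->5, 2->2, 3->3, 12->11, 6->6, 4->4, 1->1, 9->9, 8->8
rank(y): 7->7, 10->10, 12->12, 5->5, 2->2, 3->3, 1->1, 6->6, 4->4, 11->11, 9->9, 8->8
Step 2: d_i = R_x(i) - R_y(i); compute d_i^2.
  (7-7)^2=0, (10-10)^2=0, (12-12)^2=0, (5-5)^2=0, (2-2)^2=0, (3-3)^2=0, (11-1)^2=100, (6-6)^2=0, (4-4)^2=0, (1-11)^2=100, (9-9)^2=0, (8-8)^2=0
sum(d^2) = 200.
Step 3: rho = 1 - 6*200 / (12*(12^2 - 1)) = 1 - 1200/1716 = 0.300699.
Step 4: Under H0, t = rho * sqrt((n-2)/(1-rho^2)) = 0.9970 ~ t(10).
Step 5: Two-sided p-value from the t-distribution with 10 df = 0.342260.
Step 6: alpha = 0.05. fail to reject H0.

rho = 0.3007, p = 0.342260, fail to reject H0 at alpha = 0.05.


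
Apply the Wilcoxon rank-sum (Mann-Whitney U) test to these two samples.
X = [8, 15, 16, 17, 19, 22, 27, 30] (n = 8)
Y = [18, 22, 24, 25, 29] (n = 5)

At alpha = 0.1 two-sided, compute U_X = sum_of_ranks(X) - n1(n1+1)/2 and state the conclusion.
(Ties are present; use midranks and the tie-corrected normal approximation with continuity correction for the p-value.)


Step 1: Combine and sort all 13 observations; assign midranks.
sorted (value, group): (8,X), (15,X), (16,X), (17,X), (18,Y), (19,X), (22,X), (22,Y), (24,Y), (25,Y), (27,X), (29,Y), (30,X)
ranks: 8->1, 15->2, 16->3, 17->4, 18->5, 19->6, 22->7.5, 22->7.5, 24->9, 25->10, 27->11, 29->12, 30->13
Step 2: Rank sum for X: R1 = 1 + 2 + 3 + 4 + 6 + 7.5 + 11 + 13 = 47.5.
Step 3: U_X = R1 - n1(n1+1)/2 = 47.5 - 8*9/2 = 47.5 - 36 = 11.5.
       U_Y = n1*n2 - U_X = 40 - 11.5 = 28.5.
Step 4: Ties are present, so use the tie-corrected normal approximation (with continuity correction) for the p-value.
Step 5: p-value = 0.240919; compare to alpha = 0.1. fail to reject H0.

U_X = 11.5, p = 0.240919, fail to reject H0 at alpha = 0.1.


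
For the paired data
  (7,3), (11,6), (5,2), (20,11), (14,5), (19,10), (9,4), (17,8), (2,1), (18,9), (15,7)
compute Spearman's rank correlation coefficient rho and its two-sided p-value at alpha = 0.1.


Step 1: Rank x and y separately (midranks; no ties here).
rank(x): 7->3, 11->5, 5->2, 20->11, 14->6, 19->10, 9->4, 17->8, 2->1, 18->9, 15->7
rank(y): 3->3, 6->6, 2->2, 11->11, 5->5, 10->10, 4->4, 8->8, 1->1, 9->9, 7->7
Step 2: d_i = R_x(i) - R_y(i); compute d_i^2.
  (3-3)^2=0, (5-6)^2=1, (2-2)^2=0, (11-11)^2=0, (6-5)^2=1, (10-10)^2=0, (4-4)^2=0, (8-8)^2=0, (1-1)^2=0, (9-9)^2=0, (7-7)^2=0
sum(d^2) = 2.
Step 3: rho = 1 - 6*2 / (11*(11^2 - 1)) = 1 - 12/1320 = 0.990909.
Step 4: Under H0, t = rho * sqrt((n-2)/(1-rho^2)) = 22.0966 ~ t(9).
Step 5: Two-sided p-value from the t-distribution with 9 df = 0.000000.
Step 6: alpha = 0.1. reject H0.

rho = 0.9909, p = 0.000000, reject H0 at alpha = 0.1.


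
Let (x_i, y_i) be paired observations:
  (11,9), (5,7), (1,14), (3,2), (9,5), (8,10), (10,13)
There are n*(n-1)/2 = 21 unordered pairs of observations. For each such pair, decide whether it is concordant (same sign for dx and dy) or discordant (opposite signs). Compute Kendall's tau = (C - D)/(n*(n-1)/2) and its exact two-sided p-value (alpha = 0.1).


Step 1: Enumerate the 21 unordered pairs (i,j) with i<j and classify each by sign(x_j-x_i) * sign(y_j-y_i).
  (1,2):dx=-6,dy=-2->C; (1,3):dx=-10,dy=+5->D; (1,4):dx=-8,dy=-7->C; (1,5):dx=-2,dy=-4->C
  (1,6):dx=-3,dy=+1->D; (1,7):dx=-1,dy=+4->D; (2,3):dx=-4,dy=+7->D; (2,4):dx=-2,dy=-5->C
  (2,5):dx=+4,dy=-2->D; (2,6):dx=+3,dy=+3->C; (2,7):dx=+5,dy=+6->C; (3,4):dx=+2,dy=-12->D
  (3,5):dx=+8,dy=-9->D; (3,6):dx=+7,dy=-4->D; (3,7):dx=+9,dy=-1->D; (4,5):dx=+6,dy=+3->C
  (4,6):dx=+5,dy=+8->C; (4,7):dx=+7,dy=+11->C; (5,6):dx=-1,dy=+5->D; (5,7):dx=+1,dy=+8->C
  (6,7):dx=+2,dy=+3->C
Step 2: C = 11, D = 10, total pairs = 21.
Step 3: tau = (C - D)/(n(n-1)/2) = (11 - 10)/21 = 0.047619.
Step 4: Exact two-sided p-value (enumerate n! = 5040 permutations of y under H0): p = 1.000000.
Step 5: alpha = 0.1. fail to reject H0.

tau_b = 0.0476 (C=11, D=10), p = 1.000000, fail to reject H0.
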